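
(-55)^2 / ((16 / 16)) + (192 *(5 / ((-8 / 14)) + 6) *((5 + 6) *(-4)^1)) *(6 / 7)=160567 / 7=22938.14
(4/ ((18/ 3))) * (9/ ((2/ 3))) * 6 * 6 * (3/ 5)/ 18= 54/ 5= 10.80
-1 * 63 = -63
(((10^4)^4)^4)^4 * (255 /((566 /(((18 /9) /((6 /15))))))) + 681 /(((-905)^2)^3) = 3502447743517833984375000000000000000000000000000000000000000000000000000000000000000000000000000000000000000000000000000000000000000000000000000000000000000000000000000000000000000000000000000000000000000000000000000000000000000000000000000000000000000000000000000000000192723 /155481209633811296875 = 22526501766784452296819790000000000000000000000000000000000000000000000000000000000000000000000000000000000000000000000000000000000000000000000000000000000000000000000000000000000000000000000000000000000000000000000000000000000000000000000000000000000000000.00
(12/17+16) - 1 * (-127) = 2443/17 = 143.71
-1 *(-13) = 13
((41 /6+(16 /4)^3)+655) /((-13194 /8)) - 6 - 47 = -1057633 /19791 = -53.44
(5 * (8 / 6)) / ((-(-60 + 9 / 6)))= 0.11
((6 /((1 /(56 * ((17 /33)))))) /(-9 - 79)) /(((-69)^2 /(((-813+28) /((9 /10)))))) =1868300 /5184729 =0.36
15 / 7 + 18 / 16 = 183 / 56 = 3.27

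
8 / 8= 1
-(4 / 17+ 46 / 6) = -7.90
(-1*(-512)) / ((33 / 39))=605.09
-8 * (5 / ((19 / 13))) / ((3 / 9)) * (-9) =14040 / 19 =738.95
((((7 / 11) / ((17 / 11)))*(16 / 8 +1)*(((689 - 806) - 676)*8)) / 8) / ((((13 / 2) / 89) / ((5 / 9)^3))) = -9500750 / 4131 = -2299.87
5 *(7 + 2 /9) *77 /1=25025 /9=2780.56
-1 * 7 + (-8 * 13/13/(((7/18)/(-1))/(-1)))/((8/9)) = -211/7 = -30.14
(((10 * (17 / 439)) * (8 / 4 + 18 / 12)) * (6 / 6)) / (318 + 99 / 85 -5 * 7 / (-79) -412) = -3995425 / 272361746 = -0.01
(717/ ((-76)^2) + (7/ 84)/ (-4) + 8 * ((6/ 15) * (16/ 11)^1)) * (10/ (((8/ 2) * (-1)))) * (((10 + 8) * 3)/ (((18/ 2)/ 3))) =-6801627/ 31768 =-214.10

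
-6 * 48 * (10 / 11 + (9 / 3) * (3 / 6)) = -7632 / 11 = -693.82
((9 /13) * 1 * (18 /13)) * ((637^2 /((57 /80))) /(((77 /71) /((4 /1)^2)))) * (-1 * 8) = -13466234880 /209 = -64431745.84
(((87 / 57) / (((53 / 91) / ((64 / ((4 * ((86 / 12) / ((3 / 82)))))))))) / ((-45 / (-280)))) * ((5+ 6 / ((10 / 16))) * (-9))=-1553505408 / 8876705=-175.01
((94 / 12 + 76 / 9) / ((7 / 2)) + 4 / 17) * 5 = 26165 / 1071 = 24.43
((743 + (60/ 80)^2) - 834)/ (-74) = 1447/ 1184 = 1.22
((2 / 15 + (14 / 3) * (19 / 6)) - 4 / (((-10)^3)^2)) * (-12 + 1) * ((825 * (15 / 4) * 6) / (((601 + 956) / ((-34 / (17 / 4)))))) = 4059548911 / 259500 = 15643.73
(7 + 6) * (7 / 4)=91 / 4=22.75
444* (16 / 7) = 1014.86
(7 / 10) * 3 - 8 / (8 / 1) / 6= 1.93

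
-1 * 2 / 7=-2 / 7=-0.29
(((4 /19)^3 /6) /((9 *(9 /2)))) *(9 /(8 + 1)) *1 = 64 /1666737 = 0.00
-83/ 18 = -4.61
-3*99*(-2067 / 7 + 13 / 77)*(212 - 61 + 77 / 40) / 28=938268279 / 1960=478708.31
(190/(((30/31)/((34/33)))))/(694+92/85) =851105/2924559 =0.29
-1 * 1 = -1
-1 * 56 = -56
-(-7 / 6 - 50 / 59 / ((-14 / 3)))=0.99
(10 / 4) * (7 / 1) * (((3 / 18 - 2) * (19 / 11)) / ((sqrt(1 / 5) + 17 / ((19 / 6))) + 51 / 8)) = -75178250 / 15908021 + 3841040 * sqrt(5) / 47724063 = -4.55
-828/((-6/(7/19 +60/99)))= 28106/209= 134.48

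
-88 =-88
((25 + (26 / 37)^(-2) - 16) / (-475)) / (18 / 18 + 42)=-7453 / 13807300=-0.00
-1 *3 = -3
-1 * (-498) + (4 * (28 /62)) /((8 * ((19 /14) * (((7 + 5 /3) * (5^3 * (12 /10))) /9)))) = 190659741 /382850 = 498.00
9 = 9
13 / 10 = 1.30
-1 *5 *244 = -1220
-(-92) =92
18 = 18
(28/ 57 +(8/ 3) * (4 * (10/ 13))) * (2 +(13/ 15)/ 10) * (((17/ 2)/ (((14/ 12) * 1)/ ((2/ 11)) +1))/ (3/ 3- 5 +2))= -5714754/ 549575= -10.40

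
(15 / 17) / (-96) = -5 / 544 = -0.01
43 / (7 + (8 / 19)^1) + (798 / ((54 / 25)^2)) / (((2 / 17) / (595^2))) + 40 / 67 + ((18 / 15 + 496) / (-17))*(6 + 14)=26781543617459525 / 52034076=514692403.06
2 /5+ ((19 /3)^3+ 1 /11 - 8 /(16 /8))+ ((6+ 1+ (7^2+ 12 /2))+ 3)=468559 /1485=315.53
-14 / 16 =-7 / 8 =-0.88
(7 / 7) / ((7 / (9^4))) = 937.29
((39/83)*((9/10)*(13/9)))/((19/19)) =507/830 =0.61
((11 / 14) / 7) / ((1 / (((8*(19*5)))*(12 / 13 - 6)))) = -275880 / 637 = -433.09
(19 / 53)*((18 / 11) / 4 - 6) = -2337 / 1166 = -2.00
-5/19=-0.26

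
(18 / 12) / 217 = 3 / 434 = 0.01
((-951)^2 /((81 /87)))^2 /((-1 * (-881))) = 8492450900761 /7929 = 1071062038.18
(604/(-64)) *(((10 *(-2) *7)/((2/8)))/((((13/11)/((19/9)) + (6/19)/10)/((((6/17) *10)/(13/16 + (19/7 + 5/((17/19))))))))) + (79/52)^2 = 257491096141/74362704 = 3462.64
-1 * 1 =-1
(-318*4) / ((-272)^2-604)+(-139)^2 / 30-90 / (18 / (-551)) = 124709897 / 36690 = 3399.02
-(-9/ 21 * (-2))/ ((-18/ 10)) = 10/ 21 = 0.48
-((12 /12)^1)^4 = -1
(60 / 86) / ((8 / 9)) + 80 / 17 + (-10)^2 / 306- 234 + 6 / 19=-113934235 / 500004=-227.87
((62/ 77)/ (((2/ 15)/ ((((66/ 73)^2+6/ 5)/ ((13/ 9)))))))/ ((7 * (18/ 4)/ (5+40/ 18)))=1.93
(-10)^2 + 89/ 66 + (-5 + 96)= 12695/ 66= 192.35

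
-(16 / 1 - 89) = 73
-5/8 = -0.62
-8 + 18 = 10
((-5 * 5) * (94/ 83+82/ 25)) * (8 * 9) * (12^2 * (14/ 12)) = -110750976/ 83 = -1334349.11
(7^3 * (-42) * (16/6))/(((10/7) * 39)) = -134456/195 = -689.52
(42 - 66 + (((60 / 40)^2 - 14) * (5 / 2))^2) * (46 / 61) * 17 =20992399 / 1952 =10754.30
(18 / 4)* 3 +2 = 31 / 2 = 15.50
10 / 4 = 5 / 2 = 2.50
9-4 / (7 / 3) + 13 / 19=1060 / 133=7.97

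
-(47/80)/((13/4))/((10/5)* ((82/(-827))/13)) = 38869/3280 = 11.85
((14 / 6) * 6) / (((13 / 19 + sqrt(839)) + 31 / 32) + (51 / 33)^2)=0.42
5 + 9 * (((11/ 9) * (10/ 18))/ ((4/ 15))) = 335/ 12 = 27.92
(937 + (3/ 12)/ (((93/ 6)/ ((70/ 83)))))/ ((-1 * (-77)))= 219176/ 18011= 12.17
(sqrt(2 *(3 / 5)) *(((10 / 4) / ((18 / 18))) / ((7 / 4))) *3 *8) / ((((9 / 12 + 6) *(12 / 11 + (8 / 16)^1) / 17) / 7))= 23936 *sqrt(30) / 315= 416.20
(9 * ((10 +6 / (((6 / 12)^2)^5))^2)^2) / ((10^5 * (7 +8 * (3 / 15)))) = 806775115941369 / 53750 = 15009769598.91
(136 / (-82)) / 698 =-34 / 14309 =-0.00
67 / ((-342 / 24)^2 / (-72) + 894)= 8576 / 114071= 0.08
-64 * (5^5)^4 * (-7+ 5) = 12207031250000000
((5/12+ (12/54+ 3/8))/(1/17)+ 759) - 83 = 49913/72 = 693.24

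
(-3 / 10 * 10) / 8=-3 / 8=-0.38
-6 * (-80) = 480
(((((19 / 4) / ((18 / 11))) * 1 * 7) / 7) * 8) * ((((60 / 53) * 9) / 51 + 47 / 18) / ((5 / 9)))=9527683 / 81090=117.50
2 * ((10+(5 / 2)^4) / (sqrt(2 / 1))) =69.38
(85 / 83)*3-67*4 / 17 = -12.69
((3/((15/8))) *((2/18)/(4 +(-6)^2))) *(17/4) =17/900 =0.02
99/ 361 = 0.27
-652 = -652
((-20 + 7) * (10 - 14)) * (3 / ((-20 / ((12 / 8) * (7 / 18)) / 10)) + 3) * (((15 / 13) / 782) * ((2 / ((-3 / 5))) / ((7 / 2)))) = -25 / 161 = -0.16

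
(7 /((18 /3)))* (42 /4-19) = -119 /12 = -9.92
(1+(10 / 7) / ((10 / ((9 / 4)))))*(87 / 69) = 1073 / 644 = 1.67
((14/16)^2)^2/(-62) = -2401/253952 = -0.01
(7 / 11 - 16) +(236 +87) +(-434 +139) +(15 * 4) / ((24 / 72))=2119 / 11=192.64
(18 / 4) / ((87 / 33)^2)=0.65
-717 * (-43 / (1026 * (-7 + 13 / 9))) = -10277 / 1900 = -5.41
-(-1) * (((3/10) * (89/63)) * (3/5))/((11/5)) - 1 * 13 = -9921/770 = -12.88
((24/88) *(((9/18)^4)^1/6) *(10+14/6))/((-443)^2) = 37/207238944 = 0.00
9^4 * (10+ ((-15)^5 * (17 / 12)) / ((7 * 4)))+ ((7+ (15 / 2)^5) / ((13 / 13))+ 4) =-56445591521 / 224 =-251989247.86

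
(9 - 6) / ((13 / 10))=30 / 13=2.31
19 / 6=3.17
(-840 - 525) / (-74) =1365 / 74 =18.45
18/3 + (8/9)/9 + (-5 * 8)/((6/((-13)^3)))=1186874/81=14652.77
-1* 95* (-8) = 760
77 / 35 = 11 / 5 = 2.20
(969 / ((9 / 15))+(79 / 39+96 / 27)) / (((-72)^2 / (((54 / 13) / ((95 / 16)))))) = 94804 / 433485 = 0.22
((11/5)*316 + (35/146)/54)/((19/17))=465884303/748980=622.03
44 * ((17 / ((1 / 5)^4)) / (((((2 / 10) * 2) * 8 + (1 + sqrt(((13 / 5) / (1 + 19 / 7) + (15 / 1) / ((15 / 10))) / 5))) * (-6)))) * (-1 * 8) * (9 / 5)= 9424800 / 31 - 224400 * sqrt(214) / 31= 198132.61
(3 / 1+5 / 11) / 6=19 / 33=0.58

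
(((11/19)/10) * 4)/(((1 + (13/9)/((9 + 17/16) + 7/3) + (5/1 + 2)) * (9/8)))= 2618/103227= 0.03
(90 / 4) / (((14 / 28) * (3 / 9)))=135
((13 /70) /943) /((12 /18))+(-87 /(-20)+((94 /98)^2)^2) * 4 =20.79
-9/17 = -0.53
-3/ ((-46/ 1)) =3/ 46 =0.07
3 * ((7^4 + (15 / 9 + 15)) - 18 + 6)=7217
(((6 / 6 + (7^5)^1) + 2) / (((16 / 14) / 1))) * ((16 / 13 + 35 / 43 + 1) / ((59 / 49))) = 2453360665 / 65962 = 37193.55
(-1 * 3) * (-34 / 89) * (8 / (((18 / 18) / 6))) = 4896 / 89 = 55.01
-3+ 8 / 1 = 5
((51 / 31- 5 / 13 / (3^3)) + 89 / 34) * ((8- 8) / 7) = 0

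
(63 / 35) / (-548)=-9 / 2740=-0.00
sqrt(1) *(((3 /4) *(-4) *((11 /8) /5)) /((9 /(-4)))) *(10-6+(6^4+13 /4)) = 57343 /120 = 477.86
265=265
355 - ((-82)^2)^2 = -45211821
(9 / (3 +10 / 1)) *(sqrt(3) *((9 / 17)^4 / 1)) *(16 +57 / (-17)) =12695535 *sqrt(3) / 18458141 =1.19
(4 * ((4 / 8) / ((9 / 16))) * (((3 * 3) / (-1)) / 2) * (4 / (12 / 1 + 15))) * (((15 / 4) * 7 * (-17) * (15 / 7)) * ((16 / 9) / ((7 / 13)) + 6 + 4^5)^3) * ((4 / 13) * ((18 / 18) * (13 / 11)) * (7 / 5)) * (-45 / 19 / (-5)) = 136429771731207680 / 226233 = 603049827970.31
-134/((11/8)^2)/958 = -0.07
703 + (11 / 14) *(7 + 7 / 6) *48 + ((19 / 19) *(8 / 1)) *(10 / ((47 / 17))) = 48877 / 47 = 1039.94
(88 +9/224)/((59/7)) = 19721/1888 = 10.45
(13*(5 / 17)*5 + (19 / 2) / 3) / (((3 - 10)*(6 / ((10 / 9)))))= -11365 / 19278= -0.59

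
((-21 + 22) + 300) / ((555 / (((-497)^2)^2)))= 18365047270381 / 555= 33090175261.95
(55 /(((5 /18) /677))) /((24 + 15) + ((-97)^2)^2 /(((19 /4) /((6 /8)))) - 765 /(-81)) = 22921866 /2390298871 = 0.01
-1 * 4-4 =-8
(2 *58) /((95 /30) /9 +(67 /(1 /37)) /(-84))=-87696 /22045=-3.98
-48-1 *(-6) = -42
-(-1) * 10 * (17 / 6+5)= 235 / 3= 78.33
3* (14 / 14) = 3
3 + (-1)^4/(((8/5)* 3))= 77/24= 3.21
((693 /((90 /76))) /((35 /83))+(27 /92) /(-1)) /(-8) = -3191173 /18400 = -173.43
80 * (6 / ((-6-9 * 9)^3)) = -160 / 219501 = -0.00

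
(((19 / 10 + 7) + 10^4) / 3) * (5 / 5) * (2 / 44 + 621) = 41439879 / 20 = 2071993.95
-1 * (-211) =211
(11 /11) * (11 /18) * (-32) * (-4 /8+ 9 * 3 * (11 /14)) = -25520 /63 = -405.08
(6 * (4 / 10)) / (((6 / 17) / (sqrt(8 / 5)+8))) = 68 * sqrt(10) / 25+272 / 5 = 63.00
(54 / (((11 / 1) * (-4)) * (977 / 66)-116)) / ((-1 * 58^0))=81 / 1151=0.07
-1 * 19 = -19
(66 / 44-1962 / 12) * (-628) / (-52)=-25434 / 13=-1956.46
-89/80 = -1.11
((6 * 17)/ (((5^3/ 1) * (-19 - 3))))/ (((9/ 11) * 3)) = -0.02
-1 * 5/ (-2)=5/ 2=2.50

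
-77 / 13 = -5.92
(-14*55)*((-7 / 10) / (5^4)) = 539 / 625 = 0.86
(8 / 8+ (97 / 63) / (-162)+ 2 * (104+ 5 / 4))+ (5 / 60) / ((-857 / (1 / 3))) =3699620441 / 17493084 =211.49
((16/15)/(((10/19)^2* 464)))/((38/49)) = 0.01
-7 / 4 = -1.75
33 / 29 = 1.14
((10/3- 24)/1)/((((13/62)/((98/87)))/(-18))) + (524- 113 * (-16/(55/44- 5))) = 11538116/5655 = 2040.34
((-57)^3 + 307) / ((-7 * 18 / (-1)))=-92443 / 63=-1467.35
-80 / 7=-11.43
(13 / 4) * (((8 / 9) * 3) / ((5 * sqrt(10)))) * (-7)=-3.84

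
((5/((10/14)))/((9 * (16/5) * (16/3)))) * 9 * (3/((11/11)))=315/256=1.23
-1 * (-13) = 13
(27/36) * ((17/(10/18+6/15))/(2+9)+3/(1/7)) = 16047/946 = 16.96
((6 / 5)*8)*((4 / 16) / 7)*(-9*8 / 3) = -288 / 35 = -8.23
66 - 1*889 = -823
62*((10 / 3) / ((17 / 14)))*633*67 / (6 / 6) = 7218185.88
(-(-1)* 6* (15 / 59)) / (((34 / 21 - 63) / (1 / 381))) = -630 / 9658477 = -0.00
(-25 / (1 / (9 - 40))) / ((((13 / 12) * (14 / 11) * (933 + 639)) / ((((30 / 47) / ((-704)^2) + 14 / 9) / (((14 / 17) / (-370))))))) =-397433002837625 / 1590390337536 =-249.90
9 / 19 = 0.47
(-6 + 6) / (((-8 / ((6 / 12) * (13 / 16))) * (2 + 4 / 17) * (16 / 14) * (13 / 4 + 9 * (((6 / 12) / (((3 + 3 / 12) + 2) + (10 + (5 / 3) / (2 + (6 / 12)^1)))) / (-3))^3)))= 0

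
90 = 90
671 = 671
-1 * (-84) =84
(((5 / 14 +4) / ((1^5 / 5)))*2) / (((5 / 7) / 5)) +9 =314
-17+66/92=-16.28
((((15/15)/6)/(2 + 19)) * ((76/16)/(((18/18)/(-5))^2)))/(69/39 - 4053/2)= -0.00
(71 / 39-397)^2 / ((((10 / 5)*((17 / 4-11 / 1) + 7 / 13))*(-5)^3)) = 475059488 / 4723875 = 100.57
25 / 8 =3.12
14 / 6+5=7.33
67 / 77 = 0.87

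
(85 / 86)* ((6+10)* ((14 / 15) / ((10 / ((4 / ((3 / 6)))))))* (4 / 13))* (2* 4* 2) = 487424 / 8385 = 58.13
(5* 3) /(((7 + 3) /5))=15 /2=7.50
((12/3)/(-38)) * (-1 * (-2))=-4/19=-0.21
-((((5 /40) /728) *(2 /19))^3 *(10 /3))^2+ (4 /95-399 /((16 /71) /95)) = -168203.40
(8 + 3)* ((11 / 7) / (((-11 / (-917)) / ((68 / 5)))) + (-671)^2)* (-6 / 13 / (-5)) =458976.79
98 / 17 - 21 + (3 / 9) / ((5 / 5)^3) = -760 / 51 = -14.90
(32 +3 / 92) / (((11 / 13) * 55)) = 38311 / 55660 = 0.69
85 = 85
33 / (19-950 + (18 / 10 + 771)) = -0.21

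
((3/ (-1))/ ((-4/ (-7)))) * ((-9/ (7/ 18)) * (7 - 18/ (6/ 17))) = -5346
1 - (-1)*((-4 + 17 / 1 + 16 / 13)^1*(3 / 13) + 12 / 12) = 893 / 169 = 5.28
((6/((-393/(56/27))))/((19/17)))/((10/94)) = -89488/336015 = -0.27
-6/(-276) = 1/46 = 0.02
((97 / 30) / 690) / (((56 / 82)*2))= 3977 / 1159200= 0.00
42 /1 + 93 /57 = 829 /19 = 43.63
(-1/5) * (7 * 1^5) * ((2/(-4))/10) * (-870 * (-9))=5481/10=548.10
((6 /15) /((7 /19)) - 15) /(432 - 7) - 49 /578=-59433 /505750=-0.12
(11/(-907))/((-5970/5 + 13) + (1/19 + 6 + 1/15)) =0.00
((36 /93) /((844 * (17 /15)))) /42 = 15 /1556758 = 0.00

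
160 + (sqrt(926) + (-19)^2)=sqrt(926) + 521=551.43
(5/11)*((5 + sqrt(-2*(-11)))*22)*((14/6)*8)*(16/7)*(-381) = -812800 - 162560*sqrt(22) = -1575273.99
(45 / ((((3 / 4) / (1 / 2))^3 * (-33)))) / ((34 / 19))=-380 / 1683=-0.23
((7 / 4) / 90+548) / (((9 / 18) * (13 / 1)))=197287 / 2340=84.31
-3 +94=91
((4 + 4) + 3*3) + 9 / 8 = 145 / 8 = 18.12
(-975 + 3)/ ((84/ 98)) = -1134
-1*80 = -80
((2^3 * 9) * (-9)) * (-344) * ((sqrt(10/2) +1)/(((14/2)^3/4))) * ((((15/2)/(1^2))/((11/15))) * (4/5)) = 80248320/3773 +80248320 * sqrt(5)/3773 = 68828.26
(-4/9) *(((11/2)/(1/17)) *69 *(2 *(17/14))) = -146234/21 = -6963.52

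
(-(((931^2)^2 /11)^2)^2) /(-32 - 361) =318562679542116703953719056995529143889696322881 /5753913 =55364528372625151606171150000000000000000.00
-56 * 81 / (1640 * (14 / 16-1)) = 4536 / 205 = 22.13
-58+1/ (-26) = -1509/ 26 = -58.04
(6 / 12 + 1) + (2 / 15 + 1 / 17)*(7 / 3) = 2981 / 1530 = 1.95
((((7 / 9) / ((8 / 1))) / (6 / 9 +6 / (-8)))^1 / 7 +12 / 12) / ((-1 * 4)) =-5 / 24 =-0.21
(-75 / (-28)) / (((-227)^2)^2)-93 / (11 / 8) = -67.64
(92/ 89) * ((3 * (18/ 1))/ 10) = 2484/ 445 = 5.58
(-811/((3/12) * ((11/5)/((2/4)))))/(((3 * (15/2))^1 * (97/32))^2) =-0.16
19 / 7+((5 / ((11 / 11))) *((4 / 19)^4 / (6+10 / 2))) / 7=27238369 / 10034717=2.71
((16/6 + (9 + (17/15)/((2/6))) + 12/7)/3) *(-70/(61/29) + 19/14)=-2668549/14945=-178.56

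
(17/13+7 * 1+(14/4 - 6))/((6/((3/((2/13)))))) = 151/8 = 18.88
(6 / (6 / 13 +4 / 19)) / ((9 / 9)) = 741 / 83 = 8.93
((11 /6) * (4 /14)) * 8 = 88 /21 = 4.19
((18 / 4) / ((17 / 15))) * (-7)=-945 / 34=-27.79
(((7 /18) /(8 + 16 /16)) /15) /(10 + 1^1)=7 /26730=0.00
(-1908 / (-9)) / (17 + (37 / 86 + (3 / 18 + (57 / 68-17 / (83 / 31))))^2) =112380068296512 / 21813385544041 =5.15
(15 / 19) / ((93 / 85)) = 425 / 589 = 0.72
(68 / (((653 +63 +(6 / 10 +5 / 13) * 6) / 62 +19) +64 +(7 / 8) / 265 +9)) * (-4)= -232385920 / 88551829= -2.62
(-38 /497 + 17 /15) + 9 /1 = 74974 /7455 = 10.06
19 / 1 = 19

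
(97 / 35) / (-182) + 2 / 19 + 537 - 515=2673557 / 121030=22.09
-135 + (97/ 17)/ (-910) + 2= -2057607/ 15470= -133.01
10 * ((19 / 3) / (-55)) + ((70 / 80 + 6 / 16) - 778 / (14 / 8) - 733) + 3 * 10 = -1060265 / 924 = -1147.47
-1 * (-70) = 70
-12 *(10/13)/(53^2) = -120/36517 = -0.00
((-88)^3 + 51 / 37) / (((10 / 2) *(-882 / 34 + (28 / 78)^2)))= 93138439563 / 17639195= 5280.20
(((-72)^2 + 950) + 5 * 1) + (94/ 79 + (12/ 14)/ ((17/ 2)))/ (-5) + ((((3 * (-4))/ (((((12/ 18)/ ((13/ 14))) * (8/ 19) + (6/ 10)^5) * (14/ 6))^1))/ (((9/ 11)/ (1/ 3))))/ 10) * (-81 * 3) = 259485366384593/ 41367361315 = 6272.71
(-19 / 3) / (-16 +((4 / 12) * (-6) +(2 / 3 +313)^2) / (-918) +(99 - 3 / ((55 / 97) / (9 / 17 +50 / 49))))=141018570 / 720818281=0.20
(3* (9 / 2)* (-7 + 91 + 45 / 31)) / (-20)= -71523 / 1240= -57.68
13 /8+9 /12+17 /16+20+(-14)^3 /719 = 225721 /11504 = 19.62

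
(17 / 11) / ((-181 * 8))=-17 / 15928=-0.00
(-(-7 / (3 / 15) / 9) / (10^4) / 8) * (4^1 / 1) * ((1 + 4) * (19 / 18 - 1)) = 7 / 129600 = 0.00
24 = 24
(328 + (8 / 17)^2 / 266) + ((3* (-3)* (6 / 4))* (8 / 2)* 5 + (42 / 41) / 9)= 274751612 / 4727751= 58.11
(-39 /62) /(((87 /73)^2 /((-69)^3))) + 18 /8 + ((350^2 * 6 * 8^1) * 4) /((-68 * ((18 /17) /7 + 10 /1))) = 1754478128451 /15746884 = 111417.48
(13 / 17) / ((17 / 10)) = 130 / 289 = 0.45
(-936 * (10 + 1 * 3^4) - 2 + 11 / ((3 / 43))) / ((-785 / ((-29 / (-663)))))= 4.74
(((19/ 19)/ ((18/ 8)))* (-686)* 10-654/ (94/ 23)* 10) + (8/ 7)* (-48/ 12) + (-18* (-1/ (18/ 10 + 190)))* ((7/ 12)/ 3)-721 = -4360532713/ 811314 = -5374.65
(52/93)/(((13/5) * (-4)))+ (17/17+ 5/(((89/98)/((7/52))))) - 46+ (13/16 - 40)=-143755147/1721616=-83.50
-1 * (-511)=511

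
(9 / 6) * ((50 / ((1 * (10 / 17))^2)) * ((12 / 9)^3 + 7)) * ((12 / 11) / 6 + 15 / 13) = 1269577 / 468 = 2712.77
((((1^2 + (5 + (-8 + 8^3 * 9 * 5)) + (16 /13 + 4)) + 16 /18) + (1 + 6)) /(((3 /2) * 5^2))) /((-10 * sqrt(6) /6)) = -2696981 * sqrt(6) /43875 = -150.57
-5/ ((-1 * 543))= 5/ 543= 0.01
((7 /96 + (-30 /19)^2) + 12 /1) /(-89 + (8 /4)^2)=-504799 /2945760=-0.17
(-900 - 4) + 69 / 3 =-881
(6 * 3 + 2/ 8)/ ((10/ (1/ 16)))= 73/ 640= 0.11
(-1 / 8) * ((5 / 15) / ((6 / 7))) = -7 / 144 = -0.05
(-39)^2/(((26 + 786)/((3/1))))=4563/812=5.62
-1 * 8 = -8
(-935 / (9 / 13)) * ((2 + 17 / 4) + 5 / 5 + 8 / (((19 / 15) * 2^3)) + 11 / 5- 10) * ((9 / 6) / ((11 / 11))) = -221221 / 456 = -485.13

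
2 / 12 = 0.17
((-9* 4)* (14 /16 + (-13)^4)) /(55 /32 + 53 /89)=-976130640 /2197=-444301.61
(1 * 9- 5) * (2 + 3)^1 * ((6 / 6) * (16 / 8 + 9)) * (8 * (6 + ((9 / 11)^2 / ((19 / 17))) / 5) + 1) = 2297084 / 209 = 10990.83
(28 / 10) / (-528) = -7 / 1320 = -0.01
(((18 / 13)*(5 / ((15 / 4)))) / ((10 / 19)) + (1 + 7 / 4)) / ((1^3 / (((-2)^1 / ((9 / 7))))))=-11389 / 1170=-9.73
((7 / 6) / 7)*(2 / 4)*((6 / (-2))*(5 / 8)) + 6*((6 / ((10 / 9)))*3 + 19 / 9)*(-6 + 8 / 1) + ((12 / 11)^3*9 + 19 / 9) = 447291341 / 1916640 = 233.37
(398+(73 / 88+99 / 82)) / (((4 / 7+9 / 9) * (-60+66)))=3367777 / 79376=42.43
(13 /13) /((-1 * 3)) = -1 /3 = -0.33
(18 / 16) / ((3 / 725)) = 271.88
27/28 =0.96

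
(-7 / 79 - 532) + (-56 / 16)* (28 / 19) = -806407 / 1501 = -537.25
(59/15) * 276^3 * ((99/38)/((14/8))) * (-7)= -81869698944/95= -861786304.67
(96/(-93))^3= -32768/29791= -1.10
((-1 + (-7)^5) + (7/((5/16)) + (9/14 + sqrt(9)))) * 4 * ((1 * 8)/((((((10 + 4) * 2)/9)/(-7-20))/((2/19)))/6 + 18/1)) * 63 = -1898825.03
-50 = -50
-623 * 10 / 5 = -1246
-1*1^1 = -1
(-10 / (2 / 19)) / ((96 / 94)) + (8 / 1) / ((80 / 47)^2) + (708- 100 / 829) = 1228816333 / 1989600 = 617.62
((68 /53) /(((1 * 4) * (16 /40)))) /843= 85 /89358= 0.00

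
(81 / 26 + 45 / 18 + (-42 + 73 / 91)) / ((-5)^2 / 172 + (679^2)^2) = -556936 / 3326970395217287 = -0.00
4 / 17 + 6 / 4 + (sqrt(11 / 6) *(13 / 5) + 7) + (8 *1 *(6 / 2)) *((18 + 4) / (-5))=-16467 / 170 + 13 *sqrt(66) / 30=-93.34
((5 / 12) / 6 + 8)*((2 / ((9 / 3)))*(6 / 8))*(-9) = -581 / 16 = -36.31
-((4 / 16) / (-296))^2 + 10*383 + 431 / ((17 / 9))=96712643567 / 23831552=4058.18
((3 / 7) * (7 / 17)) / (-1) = -3 / 17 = -0.18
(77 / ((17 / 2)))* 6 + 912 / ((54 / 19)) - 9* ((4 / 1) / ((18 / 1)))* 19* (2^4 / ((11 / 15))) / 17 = 549452 / 1683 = 326.47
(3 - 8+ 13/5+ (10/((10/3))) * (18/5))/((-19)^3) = -42/34295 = -0.00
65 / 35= 13 / 7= 1.86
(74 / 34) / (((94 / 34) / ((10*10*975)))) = 3607500 / 47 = 76755.32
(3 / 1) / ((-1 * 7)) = -3 / 7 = -0.43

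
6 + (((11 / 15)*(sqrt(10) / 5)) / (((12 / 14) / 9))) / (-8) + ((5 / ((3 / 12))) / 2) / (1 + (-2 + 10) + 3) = 41 / 6-77*sqrt(10) / 400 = 6.22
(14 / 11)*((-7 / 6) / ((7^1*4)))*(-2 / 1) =7 / 66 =0.11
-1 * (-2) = 2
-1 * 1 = -1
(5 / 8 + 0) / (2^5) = 5 / 256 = 0.02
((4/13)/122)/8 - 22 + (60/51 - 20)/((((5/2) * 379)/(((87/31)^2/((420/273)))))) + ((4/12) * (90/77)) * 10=-137658481377741/7561455962060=-18.21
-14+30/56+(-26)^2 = 18551/28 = 662.54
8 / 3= 2.67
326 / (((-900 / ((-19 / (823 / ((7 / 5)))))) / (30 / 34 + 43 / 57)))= 0.02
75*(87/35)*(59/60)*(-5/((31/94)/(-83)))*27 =6228611.65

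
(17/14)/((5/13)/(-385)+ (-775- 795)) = -2431/3143142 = -0.00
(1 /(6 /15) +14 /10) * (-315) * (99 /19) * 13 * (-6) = 9486477 /19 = 499288.26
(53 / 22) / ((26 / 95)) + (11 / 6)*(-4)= 2521 / 1716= 1.47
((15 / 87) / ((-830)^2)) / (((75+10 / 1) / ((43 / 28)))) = 43 / 9509575600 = 0.00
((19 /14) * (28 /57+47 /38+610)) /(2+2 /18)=209211 /532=393.25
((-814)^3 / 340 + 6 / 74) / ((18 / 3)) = -4989016327 / 18870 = -264388.78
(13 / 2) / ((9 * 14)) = 0.05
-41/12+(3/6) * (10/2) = -11/12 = -0.92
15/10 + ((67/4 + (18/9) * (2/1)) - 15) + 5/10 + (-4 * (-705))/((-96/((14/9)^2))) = -20519/324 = -63.33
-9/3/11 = -3/11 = -0.27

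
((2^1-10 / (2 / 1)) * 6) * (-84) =1512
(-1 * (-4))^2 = 16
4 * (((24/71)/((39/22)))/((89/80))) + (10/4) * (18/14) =4485095/1150058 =3.90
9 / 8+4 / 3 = 59 / 24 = 2.46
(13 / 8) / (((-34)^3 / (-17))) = 13 / 18496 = 0.00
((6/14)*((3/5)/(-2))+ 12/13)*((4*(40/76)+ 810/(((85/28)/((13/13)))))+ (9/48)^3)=7349887137/34398208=213.67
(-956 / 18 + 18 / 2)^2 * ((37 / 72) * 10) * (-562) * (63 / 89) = -57353127055 / 14418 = -3977883.69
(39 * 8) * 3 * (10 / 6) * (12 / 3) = 6240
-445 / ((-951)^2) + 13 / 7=11754098 / 6330807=1.86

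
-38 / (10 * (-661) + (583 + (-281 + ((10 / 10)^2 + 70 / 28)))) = 76 / 12609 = 0.01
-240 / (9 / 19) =-1520 / 3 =-506.67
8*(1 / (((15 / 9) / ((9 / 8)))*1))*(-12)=-64.80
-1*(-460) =460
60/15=4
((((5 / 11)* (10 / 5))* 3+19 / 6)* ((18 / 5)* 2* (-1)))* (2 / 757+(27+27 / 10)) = -262398783 / 208175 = -1260.47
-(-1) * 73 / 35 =73 / 35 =2.09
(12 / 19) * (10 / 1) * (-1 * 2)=-240 / 19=-12.63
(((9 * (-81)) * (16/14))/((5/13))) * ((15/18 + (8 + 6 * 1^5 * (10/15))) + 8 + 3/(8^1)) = -1607931/35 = -45940.89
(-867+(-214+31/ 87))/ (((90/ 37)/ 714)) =-413952448/ 1305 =-317204.94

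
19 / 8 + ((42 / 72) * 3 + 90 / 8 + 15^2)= 1923 / 8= 240.38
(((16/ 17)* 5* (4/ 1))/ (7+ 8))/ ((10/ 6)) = 64/ 85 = 0.75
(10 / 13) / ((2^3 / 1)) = 5 / 52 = 0.10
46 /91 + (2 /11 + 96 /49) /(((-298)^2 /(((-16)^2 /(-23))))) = 1807666538 /3577935361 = 0.51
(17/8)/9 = 17/72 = 0.24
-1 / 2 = -0.50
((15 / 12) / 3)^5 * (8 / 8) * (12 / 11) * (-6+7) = 3125 / 228096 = 0.01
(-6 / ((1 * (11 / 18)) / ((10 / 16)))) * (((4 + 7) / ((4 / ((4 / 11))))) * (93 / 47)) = -12.14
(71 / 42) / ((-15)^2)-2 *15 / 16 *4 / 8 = -70307 / 75600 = -0.93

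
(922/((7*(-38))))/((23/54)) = -24894/3059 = -8.14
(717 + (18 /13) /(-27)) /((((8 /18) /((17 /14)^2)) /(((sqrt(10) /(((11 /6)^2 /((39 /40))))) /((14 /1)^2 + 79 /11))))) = 218179683 *sqrt(10) /64248800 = 10.74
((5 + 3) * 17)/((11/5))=680/11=61.82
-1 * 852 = -852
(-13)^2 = 169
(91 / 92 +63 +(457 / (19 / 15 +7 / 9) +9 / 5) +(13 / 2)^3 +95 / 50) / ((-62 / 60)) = -1561737 / 2852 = -547.59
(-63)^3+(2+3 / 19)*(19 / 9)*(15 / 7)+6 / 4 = -10501501 / 42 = -250035.74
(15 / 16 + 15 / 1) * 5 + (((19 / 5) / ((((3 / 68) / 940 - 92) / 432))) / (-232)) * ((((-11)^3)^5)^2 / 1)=3661968971666965932330041546065362562419 / 2728615568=1342061159004193562649219000000.00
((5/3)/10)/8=0.02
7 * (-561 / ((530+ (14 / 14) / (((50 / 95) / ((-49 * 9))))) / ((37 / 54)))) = 242165 / 27711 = 8.74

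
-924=-924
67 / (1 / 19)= 1273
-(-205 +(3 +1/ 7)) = 1413/ 7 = 201.86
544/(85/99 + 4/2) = 53856/283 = 190.30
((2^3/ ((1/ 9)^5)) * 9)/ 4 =1062882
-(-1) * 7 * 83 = 581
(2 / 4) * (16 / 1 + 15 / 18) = 101 / 12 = 8.42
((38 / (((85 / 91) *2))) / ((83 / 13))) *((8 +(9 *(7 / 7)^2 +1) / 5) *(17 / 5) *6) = 269724 / 415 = 649.94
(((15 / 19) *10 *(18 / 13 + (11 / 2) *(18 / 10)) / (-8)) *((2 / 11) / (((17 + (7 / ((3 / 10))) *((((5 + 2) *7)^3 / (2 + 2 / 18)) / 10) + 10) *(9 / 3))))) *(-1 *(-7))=-17115 / 471164408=-0.00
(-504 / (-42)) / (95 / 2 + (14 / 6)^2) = 0.23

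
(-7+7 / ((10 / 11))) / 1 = 7 / 10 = 0.70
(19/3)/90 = 19/270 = 0.07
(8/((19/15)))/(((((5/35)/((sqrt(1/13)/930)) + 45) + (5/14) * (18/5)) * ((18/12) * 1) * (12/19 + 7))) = -1008/8972861 + 8680 * sqrt(13)/26918583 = 0.00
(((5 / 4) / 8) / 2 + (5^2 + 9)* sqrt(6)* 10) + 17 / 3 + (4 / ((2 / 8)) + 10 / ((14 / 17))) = 45545 / 1344 + 340* sqrt(6) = 866.71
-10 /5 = -2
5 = 5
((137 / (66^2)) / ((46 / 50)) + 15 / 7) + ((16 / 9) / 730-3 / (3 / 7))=-1233958813 / 255980340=-4.82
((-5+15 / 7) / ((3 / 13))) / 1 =-260 / 21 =-12.38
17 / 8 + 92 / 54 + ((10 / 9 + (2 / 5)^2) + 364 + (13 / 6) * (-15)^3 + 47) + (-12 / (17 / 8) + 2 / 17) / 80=-316547941 / 45900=-6896.47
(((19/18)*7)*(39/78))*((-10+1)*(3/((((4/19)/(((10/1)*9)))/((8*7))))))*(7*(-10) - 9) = 188653185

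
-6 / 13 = -0.46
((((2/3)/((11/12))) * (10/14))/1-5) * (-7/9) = 115/33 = 3.48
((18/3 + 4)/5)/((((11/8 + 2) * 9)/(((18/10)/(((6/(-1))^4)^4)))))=1/23803114844160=0.00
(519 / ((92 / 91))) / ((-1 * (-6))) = 15743 / 184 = 85.56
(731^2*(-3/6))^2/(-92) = -285541678321/368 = -775928473.70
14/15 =0.93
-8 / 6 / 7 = -4 / 21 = -0.19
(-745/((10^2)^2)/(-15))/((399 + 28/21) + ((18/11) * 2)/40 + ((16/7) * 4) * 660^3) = 11473/6071916444959000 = 0.00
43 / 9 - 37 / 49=1774 / 441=4.02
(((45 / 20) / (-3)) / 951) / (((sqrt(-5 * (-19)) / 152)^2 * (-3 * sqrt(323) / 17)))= 16 * sqrt(323) / 4755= 0.06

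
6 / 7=0.86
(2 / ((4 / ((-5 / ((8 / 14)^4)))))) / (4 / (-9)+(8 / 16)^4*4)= 15435 / 128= 120.59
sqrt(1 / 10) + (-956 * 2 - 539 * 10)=-7302 + sqrt(10) / 10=-7301.68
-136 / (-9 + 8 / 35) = 4760 / 307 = 15.50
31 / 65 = 0.48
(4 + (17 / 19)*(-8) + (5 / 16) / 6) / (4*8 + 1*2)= -5665 / 62016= -0.09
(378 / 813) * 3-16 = -3958 / 271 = -14.61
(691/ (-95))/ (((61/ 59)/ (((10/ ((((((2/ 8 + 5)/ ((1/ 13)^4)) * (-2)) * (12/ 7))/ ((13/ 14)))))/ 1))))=40769/ 320836698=0.00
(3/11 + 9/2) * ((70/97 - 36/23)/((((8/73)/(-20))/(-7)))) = -252446775/49082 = -5143.37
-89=-89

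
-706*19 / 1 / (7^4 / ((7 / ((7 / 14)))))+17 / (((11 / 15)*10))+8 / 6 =-1687985 / 22638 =-74.56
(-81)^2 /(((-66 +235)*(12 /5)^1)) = 10935 /676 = 16.18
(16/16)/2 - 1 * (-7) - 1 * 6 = 3/2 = 1.50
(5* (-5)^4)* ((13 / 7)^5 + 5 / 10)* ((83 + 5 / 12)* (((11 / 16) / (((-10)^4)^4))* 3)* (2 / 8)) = 1194525189 / 3933798400000000000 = 0.00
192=192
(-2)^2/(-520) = -1/130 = -0.01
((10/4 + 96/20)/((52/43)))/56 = 3139/29120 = 0.11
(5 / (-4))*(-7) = 35 / 4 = 8.75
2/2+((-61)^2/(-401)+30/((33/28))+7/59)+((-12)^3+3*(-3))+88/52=-5812447870/3383237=-1718.01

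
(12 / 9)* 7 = 28 / 3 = 9.33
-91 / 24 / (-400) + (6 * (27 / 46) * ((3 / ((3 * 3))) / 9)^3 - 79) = -1412726467 / 17884800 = -78.99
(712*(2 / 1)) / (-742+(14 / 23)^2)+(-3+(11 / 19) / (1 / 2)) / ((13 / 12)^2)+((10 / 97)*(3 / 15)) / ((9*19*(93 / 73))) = -59484705471746 / 17046252214173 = -3.49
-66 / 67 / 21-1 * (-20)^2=-187622 / 469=-400.05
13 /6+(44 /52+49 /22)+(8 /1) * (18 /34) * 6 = 223544 /7293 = 30.65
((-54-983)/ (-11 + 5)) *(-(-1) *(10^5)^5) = 5185000000000000000000000000/ 3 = 1728333333333333333333333000.00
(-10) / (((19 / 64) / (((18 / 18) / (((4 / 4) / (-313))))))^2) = -4012810240 / 361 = -11115817.84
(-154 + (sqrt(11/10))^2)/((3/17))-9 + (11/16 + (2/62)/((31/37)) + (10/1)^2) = -178678499/230640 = -774.71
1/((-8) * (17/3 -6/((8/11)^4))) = 768/96953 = 0.01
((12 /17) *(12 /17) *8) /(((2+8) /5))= 1.99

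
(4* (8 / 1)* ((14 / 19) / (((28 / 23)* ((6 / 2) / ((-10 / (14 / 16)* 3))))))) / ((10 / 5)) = -14720 / 133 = -110.68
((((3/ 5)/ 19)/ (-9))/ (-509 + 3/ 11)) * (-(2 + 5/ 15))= -0.00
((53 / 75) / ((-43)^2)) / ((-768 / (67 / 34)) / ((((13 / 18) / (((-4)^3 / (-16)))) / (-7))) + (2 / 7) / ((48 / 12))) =646282 / 25550472555525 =0.00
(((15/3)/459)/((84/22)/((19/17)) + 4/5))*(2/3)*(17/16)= 5225/2855088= 0.00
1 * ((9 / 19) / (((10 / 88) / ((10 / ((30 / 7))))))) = 924 / 95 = 9.73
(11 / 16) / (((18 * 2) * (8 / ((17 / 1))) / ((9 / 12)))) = 187 / 6144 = 0.03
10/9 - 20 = -170/9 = -18.89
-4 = -4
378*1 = 378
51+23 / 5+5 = 303 / 5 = 60.60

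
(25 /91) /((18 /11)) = 275 /1638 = 0.17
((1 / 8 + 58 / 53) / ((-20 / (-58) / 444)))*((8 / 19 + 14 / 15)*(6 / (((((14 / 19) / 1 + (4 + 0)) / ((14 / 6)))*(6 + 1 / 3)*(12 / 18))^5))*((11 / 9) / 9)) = 19793858408401 / 528554160000000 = 0.04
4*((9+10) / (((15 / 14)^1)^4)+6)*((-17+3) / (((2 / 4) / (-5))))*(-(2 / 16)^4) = -3617789 / 1296000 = -2.79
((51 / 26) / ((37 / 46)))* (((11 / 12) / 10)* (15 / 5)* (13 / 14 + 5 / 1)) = 3.98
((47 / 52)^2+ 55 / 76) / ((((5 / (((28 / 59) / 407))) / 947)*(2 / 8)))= 524691979 / 385528715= 1.36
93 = 93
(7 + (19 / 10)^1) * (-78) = -3471 / 5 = -694.20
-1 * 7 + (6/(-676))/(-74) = -175081/25012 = -7.00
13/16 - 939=-15011/16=-938.19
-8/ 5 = -1.60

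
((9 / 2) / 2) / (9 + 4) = 9 / 52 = 0.17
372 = 372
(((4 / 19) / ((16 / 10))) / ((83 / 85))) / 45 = 85 / 28386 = 0.00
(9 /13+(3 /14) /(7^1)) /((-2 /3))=-2763 /2548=-1.08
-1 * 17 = -17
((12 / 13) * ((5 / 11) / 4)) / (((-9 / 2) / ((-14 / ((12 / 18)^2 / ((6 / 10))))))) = 63 / 143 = 0.44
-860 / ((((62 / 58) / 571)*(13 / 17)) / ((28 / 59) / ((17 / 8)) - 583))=8324068548500 / 23777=350089100.75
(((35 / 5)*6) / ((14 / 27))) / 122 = 0.66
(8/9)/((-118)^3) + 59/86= 0.69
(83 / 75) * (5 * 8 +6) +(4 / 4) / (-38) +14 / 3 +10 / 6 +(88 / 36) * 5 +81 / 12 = 1302779 / 17100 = 76.19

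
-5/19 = -0.26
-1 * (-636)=636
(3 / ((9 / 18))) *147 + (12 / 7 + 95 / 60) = 74365 / 84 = 885.30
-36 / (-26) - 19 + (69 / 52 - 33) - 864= -47491 / 52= -913.29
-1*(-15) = 15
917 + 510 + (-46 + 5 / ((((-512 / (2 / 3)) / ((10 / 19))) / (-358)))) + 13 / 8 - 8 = 1375.85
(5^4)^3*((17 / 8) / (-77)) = -4150390625 / 616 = -6737647.12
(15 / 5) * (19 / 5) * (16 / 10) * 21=9576 / 25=383.04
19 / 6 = 3.17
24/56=3/7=0.43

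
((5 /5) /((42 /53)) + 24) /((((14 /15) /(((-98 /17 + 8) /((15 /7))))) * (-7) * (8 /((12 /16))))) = -20159 /53312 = -0.38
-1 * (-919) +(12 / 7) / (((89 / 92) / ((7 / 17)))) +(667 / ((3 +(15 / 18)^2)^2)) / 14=172959962281 / 187344199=923.22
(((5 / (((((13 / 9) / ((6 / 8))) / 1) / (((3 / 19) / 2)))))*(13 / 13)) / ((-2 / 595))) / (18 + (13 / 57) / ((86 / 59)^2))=-190955475 / 56706364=-3.37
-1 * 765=-765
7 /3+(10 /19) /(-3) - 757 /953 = 24690 /18107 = 1.36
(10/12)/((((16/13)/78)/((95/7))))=80275/112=716.74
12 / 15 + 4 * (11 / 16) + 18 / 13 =1283 / 260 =4.93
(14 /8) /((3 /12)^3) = 112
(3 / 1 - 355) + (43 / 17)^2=-99879 / 289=-345.60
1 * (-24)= -24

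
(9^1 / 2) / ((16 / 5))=45 / 32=1.41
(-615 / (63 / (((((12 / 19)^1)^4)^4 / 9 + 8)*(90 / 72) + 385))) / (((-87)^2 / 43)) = -1004331595291264634242389125 / 45847474245159816981727269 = -21.91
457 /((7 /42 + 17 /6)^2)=457 /9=50.78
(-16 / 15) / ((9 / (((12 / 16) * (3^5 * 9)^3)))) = -4649045868 / 5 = -929809173.60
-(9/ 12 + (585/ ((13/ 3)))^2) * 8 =-145806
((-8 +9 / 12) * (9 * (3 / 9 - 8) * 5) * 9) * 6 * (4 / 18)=30015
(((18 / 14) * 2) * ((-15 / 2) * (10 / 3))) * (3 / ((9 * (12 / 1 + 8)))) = -15 / 14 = -1.07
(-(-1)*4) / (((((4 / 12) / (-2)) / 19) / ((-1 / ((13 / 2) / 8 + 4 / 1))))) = 7296 / 77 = 94.75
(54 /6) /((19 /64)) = 576 /19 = 30.32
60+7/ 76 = 4567/ 76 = 60.09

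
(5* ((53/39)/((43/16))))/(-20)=-212/1677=-0.13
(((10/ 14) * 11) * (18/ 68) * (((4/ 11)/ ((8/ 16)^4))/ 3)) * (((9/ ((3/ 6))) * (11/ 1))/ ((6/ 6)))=95040/ 119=798.66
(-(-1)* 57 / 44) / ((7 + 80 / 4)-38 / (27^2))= 41553 / 864380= 0.05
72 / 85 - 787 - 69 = -72688 / 85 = -855.15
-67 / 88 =-0.76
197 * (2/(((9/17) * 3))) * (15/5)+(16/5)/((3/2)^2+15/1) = 770462/1035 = 744.41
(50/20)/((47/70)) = 175/47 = 3.72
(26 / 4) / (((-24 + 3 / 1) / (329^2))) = -201019 / 6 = -33503.17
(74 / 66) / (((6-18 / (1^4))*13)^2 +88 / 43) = 1591 / 34535688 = 0.00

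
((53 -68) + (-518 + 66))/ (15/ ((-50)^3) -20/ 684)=1996425000/ 125513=15906.12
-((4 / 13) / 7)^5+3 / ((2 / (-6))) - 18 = -168488680201 / 6240321451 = -27.00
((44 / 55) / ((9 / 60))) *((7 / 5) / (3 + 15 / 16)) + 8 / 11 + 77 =118241 / 1485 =79.62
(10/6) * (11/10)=11/6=1.83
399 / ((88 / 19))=7581 / 88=86.15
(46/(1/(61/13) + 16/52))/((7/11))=401258/2891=138.80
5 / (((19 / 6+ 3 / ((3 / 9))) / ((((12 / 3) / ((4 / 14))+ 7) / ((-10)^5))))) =-63 / 730000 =-0.00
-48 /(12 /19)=-76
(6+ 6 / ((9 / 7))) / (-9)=-32 / 27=-1.19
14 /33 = 0.42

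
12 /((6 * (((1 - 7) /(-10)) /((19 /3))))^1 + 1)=1140 /149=7.65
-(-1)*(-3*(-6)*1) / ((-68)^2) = 9 / 2312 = 0.00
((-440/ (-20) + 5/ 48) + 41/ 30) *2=5633/ 120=46.94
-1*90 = -90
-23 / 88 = -0.26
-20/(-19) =1.05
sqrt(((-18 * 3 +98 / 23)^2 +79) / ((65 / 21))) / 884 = sqrt(1843469355) / 1321580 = 0.03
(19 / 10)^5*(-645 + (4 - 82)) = -1790219577 / 100000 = -17902.20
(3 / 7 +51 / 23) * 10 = 4260 / 161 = 26.46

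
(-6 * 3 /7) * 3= -54 /7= -7.71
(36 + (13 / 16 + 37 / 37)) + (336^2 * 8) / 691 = 14868743 / 11056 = 1344.86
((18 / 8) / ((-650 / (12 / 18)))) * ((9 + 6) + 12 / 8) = -99 / 2600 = -0.04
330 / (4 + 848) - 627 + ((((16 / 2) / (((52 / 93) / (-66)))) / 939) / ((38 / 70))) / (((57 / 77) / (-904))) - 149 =310096970107 / 208585078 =1486.67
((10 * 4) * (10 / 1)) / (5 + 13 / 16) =6400 / 93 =68.82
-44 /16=-11 /4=-2.75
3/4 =0.75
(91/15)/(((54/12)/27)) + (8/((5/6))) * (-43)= -1882/5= -376.40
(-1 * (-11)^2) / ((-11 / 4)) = 44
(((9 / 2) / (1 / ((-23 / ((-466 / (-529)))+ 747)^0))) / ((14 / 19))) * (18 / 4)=1539 / 56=27.48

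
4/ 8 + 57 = 115/ 2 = 57.50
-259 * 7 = -1813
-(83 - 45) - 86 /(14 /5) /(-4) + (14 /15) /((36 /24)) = -37421 /1260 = -29.70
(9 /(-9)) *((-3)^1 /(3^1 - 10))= -3 /7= -0.43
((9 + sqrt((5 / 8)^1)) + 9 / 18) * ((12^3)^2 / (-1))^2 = 91751750574266.31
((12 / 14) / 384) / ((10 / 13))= 13 / 4480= 0.00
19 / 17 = 1.12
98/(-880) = -49/440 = -0.11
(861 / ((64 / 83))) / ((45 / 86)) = 1024303 / 480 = 2133.96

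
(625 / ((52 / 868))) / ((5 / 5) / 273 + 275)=2848125 / 75076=37.94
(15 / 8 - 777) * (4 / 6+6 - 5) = -1291.88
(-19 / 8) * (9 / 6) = -57 / 16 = -3.56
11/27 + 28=767/27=28.41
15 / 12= 5 / 4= 1.25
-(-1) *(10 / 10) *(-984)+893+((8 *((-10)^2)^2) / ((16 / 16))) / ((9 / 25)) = 1999181 / 9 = 222131.22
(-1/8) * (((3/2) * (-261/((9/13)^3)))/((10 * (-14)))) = -63713/60480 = -1.05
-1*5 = -5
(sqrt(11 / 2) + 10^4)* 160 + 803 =1601178.23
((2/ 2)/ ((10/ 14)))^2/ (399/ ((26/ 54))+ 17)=637/ 274850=0.00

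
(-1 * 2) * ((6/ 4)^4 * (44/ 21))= -297/ 14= -21.21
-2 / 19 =-0.11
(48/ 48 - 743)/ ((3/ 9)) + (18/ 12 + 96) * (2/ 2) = -4257/ 2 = -2128.50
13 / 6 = 2.17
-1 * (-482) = 482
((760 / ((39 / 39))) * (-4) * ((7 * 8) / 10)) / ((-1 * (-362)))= -8512 / 181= -47.03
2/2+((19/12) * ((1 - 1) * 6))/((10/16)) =1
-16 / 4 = -4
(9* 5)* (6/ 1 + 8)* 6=3780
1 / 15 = 0.07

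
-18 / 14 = -9 / 7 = -1.29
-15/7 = -2.14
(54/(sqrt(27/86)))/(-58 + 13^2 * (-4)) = -0.13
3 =3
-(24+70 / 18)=-251 / 9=-27.89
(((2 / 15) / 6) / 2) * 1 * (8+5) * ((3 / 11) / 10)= 13 / 3300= 0.00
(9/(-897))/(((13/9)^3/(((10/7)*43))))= -940410/4598321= -0.20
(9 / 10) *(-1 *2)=-9 / 5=-1.80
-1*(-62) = 62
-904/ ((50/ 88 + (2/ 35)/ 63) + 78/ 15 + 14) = -87706080/ 1917997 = -45.73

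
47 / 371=0.13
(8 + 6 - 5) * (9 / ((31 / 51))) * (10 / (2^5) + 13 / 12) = 92259 / 496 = 186.01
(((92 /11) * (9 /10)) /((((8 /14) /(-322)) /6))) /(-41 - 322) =466578 /6655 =70.11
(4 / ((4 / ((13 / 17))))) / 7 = 13 / 119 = 0.11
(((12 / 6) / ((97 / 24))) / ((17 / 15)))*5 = 3600 / 1649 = 2.18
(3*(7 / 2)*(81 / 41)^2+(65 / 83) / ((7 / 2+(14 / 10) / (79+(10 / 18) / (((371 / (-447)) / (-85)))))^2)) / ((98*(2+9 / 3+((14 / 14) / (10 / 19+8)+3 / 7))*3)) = 2179392220489401990621 / 86573836390323788407258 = 0.03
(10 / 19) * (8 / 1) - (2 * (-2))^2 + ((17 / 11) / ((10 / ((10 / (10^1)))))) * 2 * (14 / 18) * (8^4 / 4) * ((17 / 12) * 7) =68546464 / 28215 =2429.43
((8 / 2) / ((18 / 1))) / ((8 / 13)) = 13 / 36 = 0.36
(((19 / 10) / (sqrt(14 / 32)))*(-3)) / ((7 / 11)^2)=-13794*sqrt(7) / 1715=-21.28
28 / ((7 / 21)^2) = 252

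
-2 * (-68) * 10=1360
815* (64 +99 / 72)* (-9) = -3836205 / 8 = -479525.62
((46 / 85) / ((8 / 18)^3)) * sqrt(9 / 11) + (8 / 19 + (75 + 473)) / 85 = 50301 * sqrt(11) / 29920 + 2084 / 323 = 12.03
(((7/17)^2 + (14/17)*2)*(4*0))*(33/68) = 0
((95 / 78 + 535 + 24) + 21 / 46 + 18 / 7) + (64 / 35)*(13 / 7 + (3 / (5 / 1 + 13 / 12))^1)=9105013663 / 16042845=567.54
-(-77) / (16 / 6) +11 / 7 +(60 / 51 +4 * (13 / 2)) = 54857 / 952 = 57.62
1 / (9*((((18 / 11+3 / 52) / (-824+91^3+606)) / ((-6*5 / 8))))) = -538647395 / 2907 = -185293.22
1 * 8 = 8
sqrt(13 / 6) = sqrt(78) / 6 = 1.47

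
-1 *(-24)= 24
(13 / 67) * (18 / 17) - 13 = -12.79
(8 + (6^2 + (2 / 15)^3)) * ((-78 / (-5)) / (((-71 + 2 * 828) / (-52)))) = -200782816 / 8915625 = -22.52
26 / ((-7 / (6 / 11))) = -156 / 77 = -2.03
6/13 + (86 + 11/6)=6887/78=88.29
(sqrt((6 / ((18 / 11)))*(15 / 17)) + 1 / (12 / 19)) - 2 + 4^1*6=sqrt(935) / 17 + 283 / 12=25.38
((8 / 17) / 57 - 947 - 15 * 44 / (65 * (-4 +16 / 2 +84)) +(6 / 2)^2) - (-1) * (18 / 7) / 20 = -413550056 / 440895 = -937.98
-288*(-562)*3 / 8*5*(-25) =-7587000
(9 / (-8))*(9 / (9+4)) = -81 / 104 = -0.78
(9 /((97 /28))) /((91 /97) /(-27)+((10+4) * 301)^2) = 972 /6643952519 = 0.00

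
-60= -60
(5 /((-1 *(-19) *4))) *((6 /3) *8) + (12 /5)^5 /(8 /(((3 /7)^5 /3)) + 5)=8811764948 /8007371875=1.10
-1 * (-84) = 84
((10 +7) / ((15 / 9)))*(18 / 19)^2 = 16524 / 1805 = 9.15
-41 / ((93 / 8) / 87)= -9512 / 31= -306.84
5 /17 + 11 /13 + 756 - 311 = 98597 /221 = 446.14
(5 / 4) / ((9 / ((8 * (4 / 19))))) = 40 / 171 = 0.23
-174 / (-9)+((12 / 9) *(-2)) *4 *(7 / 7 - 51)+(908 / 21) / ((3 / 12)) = 15238 / 21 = 725.62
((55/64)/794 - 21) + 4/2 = -965449/50816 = -19.00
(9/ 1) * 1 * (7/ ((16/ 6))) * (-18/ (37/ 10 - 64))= 945/ 134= 7.05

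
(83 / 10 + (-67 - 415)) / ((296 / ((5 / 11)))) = -4737 / 6512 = -0.73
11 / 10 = 1.10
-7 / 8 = -0.88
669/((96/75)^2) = 418125/1024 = 408.33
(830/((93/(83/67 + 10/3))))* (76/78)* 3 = 28985260/243009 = 119.28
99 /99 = 1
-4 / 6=-0.67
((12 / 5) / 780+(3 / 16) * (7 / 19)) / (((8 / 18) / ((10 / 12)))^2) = 64161 / 252928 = 0.25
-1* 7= -7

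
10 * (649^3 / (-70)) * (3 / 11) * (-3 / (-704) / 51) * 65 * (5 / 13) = -169437675 / 7616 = -22247.59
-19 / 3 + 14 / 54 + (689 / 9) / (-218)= -37819 / 5886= -6.43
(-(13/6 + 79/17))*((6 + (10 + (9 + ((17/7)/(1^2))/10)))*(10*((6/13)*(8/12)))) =-818710/1547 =-529.22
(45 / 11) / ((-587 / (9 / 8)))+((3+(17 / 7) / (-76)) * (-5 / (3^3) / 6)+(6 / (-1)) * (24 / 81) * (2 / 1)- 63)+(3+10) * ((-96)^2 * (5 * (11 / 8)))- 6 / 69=1317706266530380 / 1599909003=823613.26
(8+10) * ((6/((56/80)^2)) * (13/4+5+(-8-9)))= -13500/7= -1928.57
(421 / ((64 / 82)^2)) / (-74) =-9.34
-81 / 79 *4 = -324 / 79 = -4.10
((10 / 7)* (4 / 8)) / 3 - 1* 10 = -205 / 21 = -9.76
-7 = -7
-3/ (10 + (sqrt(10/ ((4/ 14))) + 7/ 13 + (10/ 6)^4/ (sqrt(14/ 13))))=-44226/ (14742 * sqrt(35) + 8125 * sqrt(182) + 155358)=-0.13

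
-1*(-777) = 777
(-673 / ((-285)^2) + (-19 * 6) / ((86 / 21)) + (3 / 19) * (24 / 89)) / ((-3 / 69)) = 198777111208 / 310848075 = 639.47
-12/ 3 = -4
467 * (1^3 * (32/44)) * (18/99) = 7472/121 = 61.75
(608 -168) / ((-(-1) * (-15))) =-88 / 3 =-29.33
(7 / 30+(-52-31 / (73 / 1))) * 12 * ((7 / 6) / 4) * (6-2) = -800093 / 1095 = -730.68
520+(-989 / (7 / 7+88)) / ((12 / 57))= 467.22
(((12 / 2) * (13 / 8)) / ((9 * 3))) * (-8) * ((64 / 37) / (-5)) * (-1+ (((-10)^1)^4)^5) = 18488888888888888888704 / 185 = 99939939939939939938.94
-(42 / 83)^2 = -1764 / 6889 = -0.26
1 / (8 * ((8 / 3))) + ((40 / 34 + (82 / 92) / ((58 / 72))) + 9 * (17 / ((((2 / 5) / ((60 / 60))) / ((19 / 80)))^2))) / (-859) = -185264603 / 9973965824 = -0.02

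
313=313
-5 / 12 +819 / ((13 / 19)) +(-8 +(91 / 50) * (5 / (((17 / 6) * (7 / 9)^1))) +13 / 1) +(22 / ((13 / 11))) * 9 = 18209311 / 13260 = 1373.25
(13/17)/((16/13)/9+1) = 1521/2261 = 0.67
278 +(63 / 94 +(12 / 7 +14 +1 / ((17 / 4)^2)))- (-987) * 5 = 994440743 / 190162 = 5229.44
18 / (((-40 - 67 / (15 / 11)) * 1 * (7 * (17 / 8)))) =-2160 / 159103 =-0.01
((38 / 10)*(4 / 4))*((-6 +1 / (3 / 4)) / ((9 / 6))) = -532 / 45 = -11.82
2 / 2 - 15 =-14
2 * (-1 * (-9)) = 18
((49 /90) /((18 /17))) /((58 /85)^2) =1.10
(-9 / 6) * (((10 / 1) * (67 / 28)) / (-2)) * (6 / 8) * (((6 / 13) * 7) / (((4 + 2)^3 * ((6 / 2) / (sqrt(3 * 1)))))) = 335 * sqrt(3) / 4992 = 0.12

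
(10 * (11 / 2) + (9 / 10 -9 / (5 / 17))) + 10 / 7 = 1871 / 70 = 26.73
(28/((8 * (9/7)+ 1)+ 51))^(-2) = 11881/2401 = 4.95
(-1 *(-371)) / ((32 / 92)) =8533 / 8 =1066.62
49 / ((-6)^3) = -0.23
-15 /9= -5 /3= -1.67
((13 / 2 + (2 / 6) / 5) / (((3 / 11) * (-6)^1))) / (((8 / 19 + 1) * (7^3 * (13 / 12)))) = -41173 / 5417685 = -0.01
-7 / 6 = -1.17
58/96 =0.60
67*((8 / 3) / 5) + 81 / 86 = 47311 / 1290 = 36.68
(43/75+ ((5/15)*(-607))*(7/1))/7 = -35394/175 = -202.25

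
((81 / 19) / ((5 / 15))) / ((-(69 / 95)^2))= -12825 / 529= -24.24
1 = 1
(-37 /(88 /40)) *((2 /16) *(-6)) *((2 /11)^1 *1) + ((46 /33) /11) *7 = 2309 /726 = 3.18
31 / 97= 0.32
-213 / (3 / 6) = -426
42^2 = 1764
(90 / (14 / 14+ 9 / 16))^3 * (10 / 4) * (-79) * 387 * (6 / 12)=-182580977664 / 25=-7303239106.56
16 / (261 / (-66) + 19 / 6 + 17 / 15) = 46.32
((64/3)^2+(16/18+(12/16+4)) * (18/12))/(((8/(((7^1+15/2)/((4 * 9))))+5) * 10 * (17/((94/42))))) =45492851/185325840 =0.25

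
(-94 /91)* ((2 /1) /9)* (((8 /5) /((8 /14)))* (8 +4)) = -1504 /195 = -7.71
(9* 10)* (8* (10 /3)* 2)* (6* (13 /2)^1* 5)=936000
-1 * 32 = -32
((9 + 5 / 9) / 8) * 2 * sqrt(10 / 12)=43 * sqrt(30) / 108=2.18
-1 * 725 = -725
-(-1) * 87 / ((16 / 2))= 87 / 8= 10.88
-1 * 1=-1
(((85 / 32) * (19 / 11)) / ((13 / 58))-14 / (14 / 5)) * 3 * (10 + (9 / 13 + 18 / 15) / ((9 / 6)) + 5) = 22447509 / 29744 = 754.69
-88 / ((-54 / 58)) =2552 / 27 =94.52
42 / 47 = 0.89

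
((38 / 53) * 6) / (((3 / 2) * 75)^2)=304 / 894375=0.00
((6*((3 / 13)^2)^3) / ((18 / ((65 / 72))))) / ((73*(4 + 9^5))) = 135 / 12804763868936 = 0.00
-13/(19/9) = -117/19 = -6.16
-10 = -10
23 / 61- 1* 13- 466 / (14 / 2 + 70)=-87716 / 4697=-18.67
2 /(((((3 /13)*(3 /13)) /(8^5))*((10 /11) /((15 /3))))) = 60915712 /9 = 6768412.44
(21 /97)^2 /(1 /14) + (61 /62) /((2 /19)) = 11670607 /1166716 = 10.00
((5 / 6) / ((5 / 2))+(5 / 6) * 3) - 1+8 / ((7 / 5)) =317 / 42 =7.55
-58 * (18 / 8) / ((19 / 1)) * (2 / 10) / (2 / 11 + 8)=-319 / 1900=-0.17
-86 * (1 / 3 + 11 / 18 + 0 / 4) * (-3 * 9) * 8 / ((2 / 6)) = 52632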